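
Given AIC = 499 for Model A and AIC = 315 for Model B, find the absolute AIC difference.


Compute |499 - 315| = 184.
Model B has the smaller AIC.

184


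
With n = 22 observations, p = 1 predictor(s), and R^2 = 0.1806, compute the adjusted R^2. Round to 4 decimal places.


Plug in: Adj R^2 = 1 - (1 - 0.1806) * 21/20.
= 1 - 0.8194 * 21/20
= 1 - 17.2074 / 20
= 1 - 0.8604 = 0.1396.

0.1396


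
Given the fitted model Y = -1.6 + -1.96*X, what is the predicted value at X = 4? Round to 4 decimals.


Substitute X = 4 into the equation:
Y = -1.6 + -1.96 * 4 = -1.6 + -7.8400 = -9.4400.

-9.4400


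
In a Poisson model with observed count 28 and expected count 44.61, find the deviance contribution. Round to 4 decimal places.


Compute y*ln(y/mu) = 28*ln(28/44.61) = 28*-0.465754 = -13.041112.
y - mu = -16.61.
D = 2*(-13.041112 - (-16.61)) = 7.137776, which rounds to 7.1378.

7.1378


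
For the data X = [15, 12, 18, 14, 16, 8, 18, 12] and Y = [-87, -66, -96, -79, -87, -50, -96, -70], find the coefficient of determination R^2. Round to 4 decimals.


After computing the OLS fit (b0=-12.8346, b1=-4.6754):
SSres = 28.9799, SStot = 1796.8750.
R^2 = 1 - 28.9799/1796.8750 = 0.9839.

0.9839


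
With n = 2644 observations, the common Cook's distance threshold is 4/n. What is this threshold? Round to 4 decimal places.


Using the rule of thumb:
Threshold = 4 / 2644 = 0.0015.

0.0015


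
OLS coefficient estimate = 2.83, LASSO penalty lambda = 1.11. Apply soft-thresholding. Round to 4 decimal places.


Check: |2.83| = 2.83 vs lambda = 1.11.
Since |beta| > lambda, coefficient = sign(beta)*(|beta| - lambda) = 1.7200.
Soft-thresholded coefficient = 1.7200.

1.7200


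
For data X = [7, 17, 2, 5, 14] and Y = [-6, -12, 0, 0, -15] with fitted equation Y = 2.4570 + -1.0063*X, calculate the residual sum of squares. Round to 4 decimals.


Predicted values from Y = 2.4570 + -1.0063*X.
Residuals: [-1.4129, 2.6501, -0.4444, 2.5745, -3.3688].
SSres = 27.1937.

27.1937


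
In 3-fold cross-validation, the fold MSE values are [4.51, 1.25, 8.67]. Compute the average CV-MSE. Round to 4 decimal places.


Add all fold MSEs: 14.4300.
Divide by k = 3: 14.4300/3 = 4.8100.

4.8100


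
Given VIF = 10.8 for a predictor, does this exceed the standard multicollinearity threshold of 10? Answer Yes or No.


Check: VIF = 10.8 vs threshold = 10.
Since 10.8 >= 10, the answer is Yes.

Yes


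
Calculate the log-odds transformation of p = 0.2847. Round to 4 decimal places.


1 - p = 0.7153.
p/(1-p) = 0.3980.
logit = ln(0.3980) = -0.9213.

-0.9213


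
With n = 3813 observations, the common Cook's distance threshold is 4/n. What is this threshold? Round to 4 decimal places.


The threshold is 4/n.
4/3813 = 0.0010.

0.0010


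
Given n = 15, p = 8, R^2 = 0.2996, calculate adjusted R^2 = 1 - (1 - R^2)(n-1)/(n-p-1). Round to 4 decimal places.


Using the formula:
(1 - 0.2996) = 0.7004.
Multiply by 14/6: 0.7004 * 14 = 9.8056, then 9.8056 / 6 = 1.6343.
Adj R^2 = 1 - 1.6343 = -0.6343.

-0.6343


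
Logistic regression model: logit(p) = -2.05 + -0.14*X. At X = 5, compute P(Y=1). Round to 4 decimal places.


Linear predictor: z = -2.05 + -0.14 * 5 = -2.7500.
P = 1/(1 + exp(2.7500)) = 1/(1 + 15.6426) = 0.0601.

0.0601


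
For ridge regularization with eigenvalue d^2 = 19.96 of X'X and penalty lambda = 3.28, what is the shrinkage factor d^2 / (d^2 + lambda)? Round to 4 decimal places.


d^2 + lambda = 19.96 + 3.28 = 23.2400.
Shrinkage factor = 19.96/23.2400 = 0.8589.

0.8589


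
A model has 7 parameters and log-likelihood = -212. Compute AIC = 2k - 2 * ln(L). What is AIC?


AIC = 2k - 2*loglik = 2(7) - 2(-212).
= 14 + 424 = 438.

438


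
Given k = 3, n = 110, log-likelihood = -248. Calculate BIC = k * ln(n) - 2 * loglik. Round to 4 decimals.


k * ln(n) = 3 * ln(110) = 3 * 4.700480 = 14.101440.
-2 * loglik = -2 * (-248) = 496.
BIC = 14.101440 + 496 = 510.101440, which rounds to 510.1014.

510.1014


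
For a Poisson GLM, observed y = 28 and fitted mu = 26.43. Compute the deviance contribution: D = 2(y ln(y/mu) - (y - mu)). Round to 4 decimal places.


y/mu = 28/26.43 = 1.059402 (approx.), and ln(28/26.43) = 0.057705.
y * ln(y/mu) = 28 * 0.057705 = 1.615740.
y - mu = 1.57.
D = 2 * (1.615740 - 1.57) = 0.091480, which rounds to 0.0915.

0.0915


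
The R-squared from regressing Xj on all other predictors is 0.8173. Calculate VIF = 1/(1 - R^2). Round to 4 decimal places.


Using VIF = 1/(1 - R^2_j):
1 - 0.8173 = 0.1827.
VIF = 5.4735.

5.4735


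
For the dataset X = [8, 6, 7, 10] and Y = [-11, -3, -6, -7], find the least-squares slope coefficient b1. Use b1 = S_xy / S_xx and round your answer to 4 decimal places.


Calculate xbar = 7.7500, ybar = -6.7500.
S_xx = 8.7500, S_xy = -8.7500.
Using b1 = S_xy / S_xx = -8.7500 / 8.7500, we get b1 = -1.0000.

-1.0000


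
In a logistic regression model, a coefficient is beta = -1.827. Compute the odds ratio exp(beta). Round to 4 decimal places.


exp(-1.827) = 0.1609.
So the odds ratio is 0.1609.

0.1609


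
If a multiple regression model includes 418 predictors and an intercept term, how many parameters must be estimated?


Including the intercept, the model has 418 predictor coefficients + 1 intercept.
Total = 419.

419


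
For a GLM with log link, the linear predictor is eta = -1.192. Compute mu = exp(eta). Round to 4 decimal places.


The inverse log link gives:
mu = exp(-1.192) = 0.3036.

0.3036


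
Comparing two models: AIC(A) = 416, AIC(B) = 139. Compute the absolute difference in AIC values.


|AIC_A - AIC_B| = |416 - 139| = 277.
Model B is preferred (lower AIC).

277


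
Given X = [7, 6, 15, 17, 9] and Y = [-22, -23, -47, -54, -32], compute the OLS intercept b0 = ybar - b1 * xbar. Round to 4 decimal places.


The slope is b1 = -2.8988.
Sample means are xbar = 10.8000 and ybar = -35.6000.
Intercept: b0 = -35.6000 - (-2.8988)(10.8000) = -4.2934.

-4.2934


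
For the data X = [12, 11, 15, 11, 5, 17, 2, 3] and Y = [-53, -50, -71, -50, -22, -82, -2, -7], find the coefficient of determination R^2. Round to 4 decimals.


The fitted line is Y = 7.5081 + -5.2245*X.
SSres = 18.9850, SStot = 5914.8750.
R^2 = 1 - SSres/SStot = 0.9968.

0.9968


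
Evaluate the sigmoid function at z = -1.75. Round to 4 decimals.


exp(1.7500) = 5.7546.
1 + exp(-z) = 6.7546.
sigmoid = 1/6.7546 = 0.1480.

0.1480


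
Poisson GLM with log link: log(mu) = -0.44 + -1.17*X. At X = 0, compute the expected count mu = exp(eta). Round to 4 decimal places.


eta = -0.44 + -1.17 * 0 = -0.4400.
mu = exp(-0.4400) = 0.6440.

0.6440


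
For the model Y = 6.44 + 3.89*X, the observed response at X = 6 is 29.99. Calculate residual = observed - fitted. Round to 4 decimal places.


Predicted = 6.44 + 3.89 * 6 = 29.7800.
Residual = 29.99 - 29.7800 = 0.2100.

0.2100


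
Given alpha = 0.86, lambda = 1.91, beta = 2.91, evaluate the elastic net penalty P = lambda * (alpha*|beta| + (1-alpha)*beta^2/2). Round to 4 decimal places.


alpha * |beta| = 0.86 * 2.91 = 2.5026.
(1-alpha) * beta^2/2 = 0.14 * 8.4681/2 = 0.5928.
Total = 1.91 * (2.5026 + 0.5928) = 5.9122.

5.9122


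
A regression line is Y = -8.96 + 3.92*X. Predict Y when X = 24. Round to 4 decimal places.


Plug X = 24 into Y = -8.96 + 3.92*X:
Y = -8.96 + 94.0800 = 85.1200.

85.1200


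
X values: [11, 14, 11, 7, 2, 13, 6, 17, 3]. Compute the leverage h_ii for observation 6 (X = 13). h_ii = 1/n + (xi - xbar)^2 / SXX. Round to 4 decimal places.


Mean of X: xbar = 9.3333.
SXX = 210.0000.
For X = 13: h = 1/9 + (13 - 9.3333)^2/210.0000 = 0.1751.

0.1751


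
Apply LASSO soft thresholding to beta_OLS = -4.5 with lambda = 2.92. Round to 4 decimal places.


Absolute value: |-4.5| = 4.5.
Compare to lambda = 2.92.
Since |beta| > lambda, coefficient = sign(beta)*(|beta| - lambda) = -1.5800.

-1.5800


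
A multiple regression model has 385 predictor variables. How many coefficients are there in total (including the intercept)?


Each predictor gets one coefficient, plus one intercept.
Total parameters = 385 + 1 = 386.

386


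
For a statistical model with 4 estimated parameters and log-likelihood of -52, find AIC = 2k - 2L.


AIC = 2k - 2*loglik = 2(4) - 2(-52).
= 8 + 104 = 112.

112


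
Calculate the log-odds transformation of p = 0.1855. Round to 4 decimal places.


The odds are p/(1-p) = 0.1855 / 0.8145 = 0.2277.
logit(p) = ln(0.2277) = -1.4795.

-1.4795


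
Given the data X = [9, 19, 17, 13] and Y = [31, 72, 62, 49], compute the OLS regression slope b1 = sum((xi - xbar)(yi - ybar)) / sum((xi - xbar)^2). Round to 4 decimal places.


First compute the means: xbar = 14.5000, ybar = 53.5000.
Then S_xx = sum((xi - xbar)^2) = 59.0000.
S_xy = sum((xi - xbar)(yi - ybar)) = 235.0000.
b1 = S_xy / S_xx = 235.0000 / 59.0000 = 3.9831.

3.9831


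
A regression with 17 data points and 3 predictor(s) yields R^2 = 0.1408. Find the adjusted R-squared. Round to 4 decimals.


Adjusted R^2 = 1 - (1 - R^2) * (n-1)/(n-p-1).
(1 - R^2) = 0.8592.
(n-1)/(n-p-1) = 16/13.
(1 - R^2) * (n-1) = 0.8592 * 16 = 13.7472.
Divide by (n-p-1): 13.7472 / 13 = 1.0575.
Adj R^2 = 1 - 1.0575 = -0.0575.

-0.0575


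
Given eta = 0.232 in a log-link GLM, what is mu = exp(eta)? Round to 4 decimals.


mu = exp(eta) = exp(0.232).
= 1.2611.

1.2611


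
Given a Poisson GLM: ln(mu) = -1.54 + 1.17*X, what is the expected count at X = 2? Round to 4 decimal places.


Linear predictor: eta = -1.54 + (1.17)(2) = 0.8000.
Expected count: mu = exp(0.8000) = 2.2255.

2.2255


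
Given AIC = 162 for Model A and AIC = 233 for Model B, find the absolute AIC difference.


|AIC_A - AIC_B| = |162 - 233| = 71.
Model A is preferred (lower AIC).

71


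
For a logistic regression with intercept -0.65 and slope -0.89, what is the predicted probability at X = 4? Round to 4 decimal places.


z = -0.65 + -0.89 * 4 = -4.2100.
Sigmoid: P = 1 / (1 + exp(4.2100)) = 0.0146.

0.0146


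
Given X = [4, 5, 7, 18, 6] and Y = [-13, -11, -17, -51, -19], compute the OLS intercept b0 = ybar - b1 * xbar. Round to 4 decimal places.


First find the slope: b1 = -2.8462.
Means: xbar = 8.0000, ybar = -22.2000.
b0 = ybar - b1 * xbar = -22.2000 - -2.8462 * 8.0000 = 0.5692.

0.5692


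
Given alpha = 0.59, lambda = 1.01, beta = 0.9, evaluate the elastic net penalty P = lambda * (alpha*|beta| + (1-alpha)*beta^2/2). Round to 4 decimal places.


alpha * |beta| = 0.59 * 0.9 = 0.5310.
(1-alpha) * beta^2/2 = 0.41 * 0.8100/2 = 0.1661.
Total = 1.01 * (0.5310 + 0.1661) = 0.7040.

0.7040


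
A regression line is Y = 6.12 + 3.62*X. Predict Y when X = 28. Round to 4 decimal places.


Plug X = 28 into Y = 6.12 + 3.62*X:
Y = 6.12 + 101.3600 = 107.4800.

107.4800


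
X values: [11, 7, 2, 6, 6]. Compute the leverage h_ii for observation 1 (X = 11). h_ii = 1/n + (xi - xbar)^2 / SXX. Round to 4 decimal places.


Mean of X: xbar = 6.4000.
SXX = 41.2000.
For X = 11: h = 1/5 + (11 - 6.4000)^2/41.2000 = 0.7136.

0.7136


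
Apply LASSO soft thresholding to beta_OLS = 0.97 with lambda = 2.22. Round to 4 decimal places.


|beta_OLS| = 0.97.
lambda = 2.22.
Since |beta| <= lambda, the coefficient is set to 0.
Result = 0.0000.

0.0000


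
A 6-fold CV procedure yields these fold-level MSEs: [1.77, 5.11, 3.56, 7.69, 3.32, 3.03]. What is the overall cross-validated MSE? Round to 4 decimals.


Sum of fold MSEs = 24.4800.
Average = 24.4800 / 6 = 4.0800.

4.0800


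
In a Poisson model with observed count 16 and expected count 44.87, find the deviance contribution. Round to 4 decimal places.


y/mu = 16/44.87 = 0.356586 (approx.), and ln(16/44.87) = -1.031181.
y * ln(y/mu) = 16 * -1.031181 = -16.498896.
y - mu = -28.87.
D = 2 * (-16.498896 - -28.87) = 24.742208, which rounds to 24.7422.

24.7422


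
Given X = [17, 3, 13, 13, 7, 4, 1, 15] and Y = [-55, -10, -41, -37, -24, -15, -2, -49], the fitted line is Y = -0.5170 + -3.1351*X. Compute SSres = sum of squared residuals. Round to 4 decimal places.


For each point, residual = actual - predicted.
Residuals: [-1.1863, -0.0777, 0.2733, 4.2733, -1.5373, -1.9426, 1.6521, -1.4565].
Sum of squared residuals = 30.7369.

30.7369


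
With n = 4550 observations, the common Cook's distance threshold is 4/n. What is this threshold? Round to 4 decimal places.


Cook's distance cutoff = 4/n = 4/4550.
= 0.0009.

0.0009


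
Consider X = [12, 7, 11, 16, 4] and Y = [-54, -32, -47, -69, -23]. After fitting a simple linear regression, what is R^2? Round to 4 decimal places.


Fit the OLS line: b0 = -6.0465, b1 = -3.8953.
SSres = 9.0581.
SStot = 1314.0000.
R^2 = 1 - 9.0581/1314.0000 = 0.9931.

0.9931


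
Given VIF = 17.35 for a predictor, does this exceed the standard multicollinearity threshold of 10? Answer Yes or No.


The threshold is 10.
VIF = 17.35 is >= 10.
Multicollinearity indication: Yes.

Yes


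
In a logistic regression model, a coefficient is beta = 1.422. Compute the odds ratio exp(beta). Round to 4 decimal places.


The odds ratio is computed as:
OR = e^(1.422) = 4.1454.

4.1454


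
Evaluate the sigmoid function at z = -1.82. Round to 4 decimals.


Compute exp(1.8200) = 6.1719.
Sigmoid = 1 / (1 + 6.1719) = 1 / 7.1719 = 0.1394.

0.1394


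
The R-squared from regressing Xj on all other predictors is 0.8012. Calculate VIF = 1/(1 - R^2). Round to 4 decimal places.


Using VIF = 1/(1 - R^2_j):
1 - 0.8012 = 0.1988.
VIF = 5.0302.

5.0302


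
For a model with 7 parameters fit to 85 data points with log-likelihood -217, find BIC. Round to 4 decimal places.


Compute k*ln(n) = 7*ln(85) = 7*4.442651 = 31.098557.
Then -2*loglik = 434.
BIC = 31.098557 + 434 = 465.098557, which rounds to 465.0986.

465.0986


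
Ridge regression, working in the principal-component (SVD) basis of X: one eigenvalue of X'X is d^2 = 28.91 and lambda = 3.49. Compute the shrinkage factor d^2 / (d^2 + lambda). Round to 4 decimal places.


Denominator = d^2 + lambda = 28.91 + 3.49 = 32.4000.
Shrinkage = 28.91 / 32.4000 = 0.8923.

0.8923


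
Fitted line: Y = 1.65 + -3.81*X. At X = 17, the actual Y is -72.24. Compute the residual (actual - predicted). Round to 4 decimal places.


Compute yhat = 1.65 + (-3.81)(17) = -63.1200.
Residual = actual - predicted = -72.24 - -63.1200 = -9.1200.

-9.1200


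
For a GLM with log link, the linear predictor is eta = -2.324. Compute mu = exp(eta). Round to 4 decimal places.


mu = exp(eta) = exp(-2.324).
= 0.0979.

0.0979


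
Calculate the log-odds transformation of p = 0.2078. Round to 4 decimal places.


The odds are p/(1-p) = 0.2078 / 0.7922 = 0.2623.
logit(p) = ln(0.2623) = -1.3382.

-1.3382


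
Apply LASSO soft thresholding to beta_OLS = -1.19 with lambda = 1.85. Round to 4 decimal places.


Absolute value: |-1.19| = 1.19.
Compare to lambda = 1.85.
Since |beta| <= lambda, the coefficient is set to 0.

0.0000


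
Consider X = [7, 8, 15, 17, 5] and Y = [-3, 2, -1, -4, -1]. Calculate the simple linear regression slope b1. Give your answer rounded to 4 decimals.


The sample means are xbar = 10.4000 and ybar = -1.4000.
Compute S_xx = 111.2000 and S_xy = -20.2000.
Slope b1 = S_xy / S_xx = -20.2000 / 111.2000 = -0.1817.

-0.1817


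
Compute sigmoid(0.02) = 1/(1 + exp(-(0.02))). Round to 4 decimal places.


First, exp(-0.0200) = 0.9802.
Then sigma(z) = 1/(1 + 0.9802) = 0.5050.

0.5050


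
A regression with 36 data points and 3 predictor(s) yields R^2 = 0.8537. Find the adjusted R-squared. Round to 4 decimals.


Plug in: Adj R^2 = 1 - (1 - 0.8537) * 35/32.
= 1 - 0.1463 * 35/32
= 1 - 5.1205 / 32
= 1 - 0.1600 = 0.8400.

0.8400


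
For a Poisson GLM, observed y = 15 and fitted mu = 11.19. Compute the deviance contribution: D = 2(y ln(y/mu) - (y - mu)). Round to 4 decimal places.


Compute y*ln(y/mu) = 15*ln(15/11.19) = 15*0.293030 = 4.395450.
y - mu = 3.81.
D = 2*(4.395450 - (3.81)) = 1.170900, which rounds to 1.1709.

1.1709


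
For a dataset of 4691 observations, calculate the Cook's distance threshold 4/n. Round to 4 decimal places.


Cook's distance cutoff = 4/n = 4/4691.
= 0.0009.

0.0009


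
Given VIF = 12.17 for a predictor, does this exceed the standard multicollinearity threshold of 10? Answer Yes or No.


Compare VIF = 12.17 to the threshold of 10.
12.17 >= 10, so the answer is Yes.

Yes


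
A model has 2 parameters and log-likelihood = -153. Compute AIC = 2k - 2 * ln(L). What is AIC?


AIC = 2k - 2*loglik = 2(2) - 2(-153).
= 4 + 306 = 310.

310


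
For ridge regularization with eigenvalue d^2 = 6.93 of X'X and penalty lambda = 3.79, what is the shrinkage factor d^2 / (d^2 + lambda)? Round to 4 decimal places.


Denominator = d^2 + lambda = 6.93 + 3.79 = 10.7200.
Shrinkage = 6.93 / 10.7200 = 0.6465.

0.6465


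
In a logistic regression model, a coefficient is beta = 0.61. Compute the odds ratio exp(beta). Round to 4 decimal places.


The odds ratio is computed as:
OR = e^(0.61) = 1.8404.

1.8404


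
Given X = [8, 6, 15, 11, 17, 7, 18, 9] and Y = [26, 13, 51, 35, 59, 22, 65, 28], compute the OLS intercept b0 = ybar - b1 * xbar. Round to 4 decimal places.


The slope is b1 = 3.9894.
Sample means are xbar = 11.3750 and ybar = 37.3750.
Intercept: b0 = 37.3750 - (3.9894)(11.3750) = -8.0049.

-8.0049


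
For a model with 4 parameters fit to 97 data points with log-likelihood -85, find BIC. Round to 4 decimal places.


k * ln(n) = 4 * ln(97) = 4 * 4.574711 = 18.298844.
-2 * loglik = -2 * (-85) = 170.
BIC = 18.298844 + 170 = 188.298844, which rounds to 188.2988.

188.2988


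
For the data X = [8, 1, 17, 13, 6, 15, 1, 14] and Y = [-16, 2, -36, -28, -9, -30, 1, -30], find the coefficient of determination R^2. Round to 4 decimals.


Fit the OLS line: b0 = 3.8907, b1 = -2.3617.
SSres = 7.6518.
SStot = 1557.5000.
R^2 = 1 - 7.6518/1557.5000 = 0.9951.

0.9951


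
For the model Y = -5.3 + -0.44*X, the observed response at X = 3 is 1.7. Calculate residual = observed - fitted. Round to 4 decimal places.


Compute yhat = -5.3 + (-0.44)(3) = -6.6200.
Residual = actual - predicted = 1.7 - -6.6200 = 8.3200.

8.3200


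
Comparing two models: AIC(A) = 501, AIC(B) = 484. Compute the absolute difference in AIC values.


Compute |501 - 484| = 17.
Model B has the smaller AIC.

17


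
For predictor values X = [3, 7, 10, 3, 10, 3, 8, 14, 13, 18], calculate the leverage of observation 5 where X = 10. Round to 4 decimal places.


Compute xbar = 8.9000 with n = 10 observations.
SXX = 236.9000.
Leverage = 1/10 + (10 - 8.9000)^2/236.9000 = 0.1051.

0.1051


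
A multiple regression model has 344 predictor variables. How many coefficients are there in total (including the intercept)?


Each predictor gets one coefficient, plus one intercept.
Total parameters = 344 + 1 = 345.

345


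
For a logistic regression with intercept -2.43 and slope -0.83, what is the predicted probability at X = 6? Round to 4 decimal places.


z = -2.43 + -0.83 * 6 = -7.4100.
Sigmoid: P = 1 / (1 + exp(7.4100)) = 0.0006.

0.0006


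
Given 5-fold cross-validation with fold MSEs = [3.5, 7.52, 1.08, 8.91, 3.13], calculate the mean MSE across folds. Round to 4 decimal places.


Sum of fold MSEs = 24.1400.
Average = 24.1400 / 5 = 4.8280.

4.8280


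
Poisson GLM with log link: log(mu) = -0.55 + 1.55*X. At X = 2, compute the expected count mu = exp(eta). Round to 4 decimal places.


Linear predictor: eta = -0.55 + (1.55)(2) = 2.5500.
Expected count: mu = exp(2.5500) = 12.8071.

12.8071


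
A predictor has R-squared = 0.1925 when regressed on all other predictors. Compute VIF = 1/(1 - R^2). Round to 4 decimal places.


VIF = 1 / (1 - 0.1925).
= 1 / 0.8075 = 1.2384.

1.2384


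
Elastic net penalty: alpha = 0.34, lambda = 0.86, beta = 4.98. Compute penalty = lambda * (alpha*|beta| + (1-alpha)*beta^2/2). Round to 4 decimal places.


alpha * |beta| = 0.34 * 4.98 = 1.6932.
(1-alpha) * beta^2/2 = 0.66 * 24.8004/2 = 8.1841.
Total = 0.86 * (1.6932 + 8.1841) = 8.4945.

8.4945


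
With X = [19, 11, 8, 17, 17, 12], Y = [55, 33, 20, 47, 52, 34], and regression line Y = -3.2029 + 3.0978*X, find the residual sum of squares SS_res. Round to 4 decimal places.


Predicted values from Y = -3.2029 + 3.0978*X.
Residuals: [-0.6553, 2.1271, -1.5795, -2.4597, 2.5403, 0.0293].
SSres = 19.9529.

19.9529


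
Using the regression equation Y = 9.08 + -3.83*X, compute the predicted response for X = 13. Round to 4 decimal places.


Plug X = 13 into Y = 9.08 + -3.83*X:
Y = 9.08 + -49.7900 = -40.7100.

-40.7100


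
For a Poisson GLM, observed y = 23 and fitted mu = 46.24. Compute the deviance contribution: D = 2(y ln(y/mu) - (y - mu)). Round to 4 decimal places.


Compute y*ln(y/mu) = 23*ln(23/46.24) = 23*-0.698351 = -16.062073.
y - mu = -23.24.
D = 2*(-16.062073 - (-23.24)) = 14.355854, which rounds to 14.3559.

14.3559


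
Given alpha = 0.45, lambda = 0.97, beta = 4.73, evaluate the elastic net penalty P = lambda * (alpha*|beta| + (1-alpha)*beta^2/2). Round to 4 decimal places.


Compute:
L1 = 0.45 * 4.73 = 2.1285.
L2 = 0.55 * 4.73^2 / 2 = 6.1525.
Penalty = 0.97 * (2.1285 + 6.1525) = 8.0326.

8.0326


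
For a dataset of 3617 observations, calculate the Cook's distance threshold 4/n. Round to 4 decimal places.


The threshold is 4/n.
4/3617 = 0.0011.

0.0011


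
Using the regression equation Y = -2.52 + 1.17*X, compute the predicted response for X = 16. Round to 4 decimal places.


Plug X = 16 into Y = -2.52 + 1.17*X:
Y = -2.52 + 18.7200 = 16.2000.

16.2000


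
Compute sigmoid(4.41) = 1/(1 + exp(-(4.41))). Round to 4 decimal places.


Compute exp(-4.4100) = 0.0122.
Sigmoid = 1 / (1 + 0.0122) = 1 / 1.0122 = 0.9880.

0.9880


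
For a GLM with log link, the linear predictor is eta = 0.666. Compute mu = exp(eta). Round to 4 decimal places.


Apply the inverse link:
mu = e^0.666 = 1.9464.

1.9464


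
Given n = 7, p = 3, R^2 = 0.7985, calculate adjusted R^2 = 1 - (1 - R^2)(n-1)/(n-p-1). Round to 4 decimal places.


Adjusted R^2 = 1 - (1 - R^2) * (n-1)/(n-p-1).
(1 - R^2) = 0.2015.
(n-1)/(n-p-1) = 6/3.
(1 - R^2) * (n-1) = 0.2015 * 6 = 1.2090.
Divide by (n-p-1): 1.2090 / 3 = 0.4030.
Adj R^2 = 1 - 0.4030 = 0.5970.

0.5970


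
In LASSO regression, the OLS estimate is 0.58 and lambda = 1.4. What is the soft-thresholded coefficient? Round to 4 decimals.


|beta_OLS| = 0.58.
lambda = 1.4.
Since |beta| <= lambda, the coefficient is set to 0.
Result = 0.0000.

0.0000


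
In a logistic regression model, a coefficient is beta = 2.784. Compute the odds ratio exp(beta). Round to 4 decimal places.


The odds ratio is computed as:
OR = e^(2.784) = 16.1836.

16.1836


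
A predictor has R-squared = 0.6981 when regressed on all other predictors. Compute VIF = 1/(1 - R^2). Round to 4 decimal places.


Using VIF = 1/(1 - R^2_j):
1 - 0.6981 = 0.3019.
VIF = 3.3124.

3.3124


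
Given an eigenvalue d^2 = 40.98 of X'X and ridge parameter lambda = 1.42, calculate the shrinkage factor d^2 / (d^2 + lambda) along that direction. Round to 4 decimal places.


d^2 + lambda = 40.98 + 1.42 = 42.4000.
Shrinkage factor = 40.98/42.4000 = 0.9665.

0.9665


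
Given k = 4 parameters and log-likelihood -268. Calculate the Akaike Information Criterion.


AIC = 2k - 2*loglik = 2(4) - 2(-268).
= 8 + 536 = 544.

544


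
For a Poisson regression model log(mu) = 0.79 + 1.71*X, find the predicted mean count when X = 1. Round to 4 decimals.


Compute eta = 0.79 + 1.71 * 1 = 2.5000.
Apply inverse link: mu = e^2.5000 = 12.1825.

12.1825


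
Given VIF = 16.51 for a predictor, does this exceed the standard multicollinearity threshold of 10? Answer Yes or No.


Compare VIF = 16.51 to the threshold of 10.
16.51 >= 10, so the answer is Yes.

Yes


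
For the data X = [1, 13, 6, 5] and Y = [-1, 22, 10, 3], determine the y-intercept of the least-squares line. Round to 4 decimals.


First find the slope: b1 = 1.9732.
Means: xbar = 6.2500, ybar = 8.5000.
b0 = ybar - b1 * xbar = 8.5000 - 1.9732 * 6.2500 = -3.8328.

-3.8328


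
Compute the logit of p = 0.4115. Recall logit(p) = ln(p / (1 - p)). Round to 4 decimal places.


Compute the odds: 0.4115/0.5885 = 0.6992.
Take the natural log: ln(0.6992) = -0.3578.

-0.3578


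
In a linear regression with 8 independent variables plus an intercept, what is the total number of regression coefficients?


Each predictor gets one coefficient, plus one intercept.
Total parameters = 8 + 1 = 9.

9


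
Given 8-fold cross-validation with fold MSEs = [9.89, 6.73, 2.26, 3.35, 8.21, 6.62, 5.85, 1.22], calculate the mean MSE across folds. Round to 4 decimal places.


Add all fold MSEs: 44.1300.
Divide by k = 8: 44.1300/8 = 5.5163.

5.5163


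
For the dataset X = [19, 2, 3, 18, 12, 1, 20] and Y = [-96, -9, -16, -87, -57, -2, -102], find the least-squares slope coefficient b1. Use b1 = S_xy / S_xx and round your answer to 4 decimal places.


Calculate xbar = 10.7143, ybar = -52.7143.
S_xx = 439.4286, S_xy = -2228.4286.
Using b1 = S_xy / S_xx = -2228.4286 / 439.4286, we get b1 = -5.0712.

-5.0712


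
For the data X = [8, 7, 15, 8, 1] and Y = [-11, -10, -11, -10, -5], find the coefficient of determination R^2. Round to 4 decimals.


After computing the OLS fit (b0=-6.1316, b1=-0.4190):
SSres = 7.8522, SStot = 25.2000.
R^2 = 1 - 7.8522/25.2000 = 0.6884.

0.6884


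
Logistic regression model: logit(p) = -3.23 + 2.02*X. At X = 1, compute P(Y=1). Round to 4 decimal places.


Compute z = -3.23 + (2.02)(1) = -1.2100.
exp(-z) = 3.3535.
P = 1/(1 + 3.3535) = 0.2297.

0.2297


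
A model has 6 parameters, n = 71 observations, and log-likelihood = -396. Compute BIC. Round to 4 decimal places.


k * ln(n) = 6 * ln(71) = 6 * 4.262680 = 25.576080.
-2 * loglik = -2 * (-396) = 792.
BIC = 25.576080 + 792 = 817.576080, which rounds to 817.5761.

817.5761


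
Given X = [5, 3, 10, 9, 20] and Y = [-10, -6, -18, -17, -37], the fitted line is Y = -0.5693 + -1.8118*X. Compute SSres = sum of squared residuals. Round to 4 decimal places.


Predicted values from Y = -0.5693 + -1.8118*X.
Residuals: [-0.3717, 0.0047, 0.6873, -0.1245, -0.1947].
SSres = 0.6640.

0.6640


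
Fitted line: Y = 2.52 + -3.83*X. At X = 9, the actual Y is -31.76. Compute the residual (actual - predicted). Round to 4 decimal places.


Compute yhat = 2.52 + (-3.83)(9) = -31.9500.
Residual = actual - predicted = -31.76 - -31.9500 = 0.1900.

0.1900


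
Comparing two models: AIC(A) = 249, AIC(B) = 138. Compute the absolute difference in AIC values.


Absolute difference = |249 - 138| = 111.
The model with lower AIC (B) is preferred.

111


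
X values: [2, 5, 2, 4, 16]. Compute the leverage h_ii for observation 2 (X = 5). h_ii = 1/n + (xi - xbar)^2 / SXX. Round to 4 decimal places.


Compute xbar = 5.8000 with n = 5 observations.
SXX = 136.8000.
Leverage = 1/5 + (5 - 5.8000)^2/136.8000 = 0.2047.

0.2047


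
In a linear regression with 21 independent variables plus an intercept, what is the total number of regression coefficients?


Including the intercept, the model has 21 predictor coefficients + 1 intercept.
Total = 22.

22


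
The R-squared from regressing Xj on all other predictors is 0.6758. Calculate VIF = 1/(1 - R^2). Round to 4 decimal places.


VIF = 1 / (1 - 0.6758).
= 1 / 0.3242 = 3.0845.

3.0845


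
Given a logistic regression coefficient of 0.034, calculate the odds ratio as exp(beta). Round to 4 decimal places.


Odds ratio = exp(beta) = exp(0.034).
= 1.0346.

1.0346


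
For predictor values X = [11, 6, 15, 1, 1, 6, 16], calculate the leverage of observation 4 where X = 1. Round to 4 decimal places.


n = 7, xbar = 8.0000.
SXX = sum((xi - xbar)^2) = 228.0000.
h = 1/7 + (1 - 8.0000)^2 / 228.0000 = 0.3578.

0.3578


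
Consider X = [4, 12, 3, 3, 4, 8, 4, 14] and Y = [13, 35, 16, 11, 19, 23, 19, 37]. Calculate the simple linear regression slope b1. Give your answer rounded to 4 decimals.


The sample means are xbar = 6.5000 and ybar = 21.6250.
Compute S_xx = 132.0000 and S_xy = 282.5000.
Slope b1 = S_xy / S_xx = 282.5000 / 132.0000 = 2.1402.

2.1402


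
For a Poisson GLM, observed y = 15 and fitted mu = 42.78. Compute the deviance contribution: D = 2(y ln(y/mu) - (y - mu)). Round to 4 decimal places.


First: ln(15/42.78) = -1.048021.
Then: 15 * -1.048021 = -15.720315.
y - mu = 15 - 42.78 = -27.78.
D = 2(-15.720315 - -27.78) = 24.119370, which rounds to 24.1194.

24.1194


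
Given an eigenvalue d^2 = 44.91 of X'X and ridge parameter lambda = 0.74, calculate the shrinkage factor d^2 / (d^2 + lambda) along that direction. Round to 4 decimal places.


Denominator = d^2 + lambda = 44.91 + 0.74 = 45.6500.
Shrinkage = 44.91 / 45.6500 = 0.9838.

0.9838


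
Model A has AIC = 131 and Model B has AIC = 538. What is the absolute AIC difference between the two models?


Compute |131 - 538| = 407.
Model A has the smaller AIC.

407


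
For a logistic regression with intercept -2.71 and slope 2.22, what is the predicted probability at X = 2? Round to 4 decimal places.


z = -2.71 + 2.22 * 2 = 1.7300.
Sigmoid: P = 1 / (1 + exp(-1.7300)) = 0.8494.

0.8494


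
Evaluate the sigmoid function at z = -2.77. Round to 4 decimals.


Compute exp(2.7700) = 15.9586.
Sigmoid = 1 / (1 + 15.9586) = 1 / 16.9586 = 0.0590.

0.0590


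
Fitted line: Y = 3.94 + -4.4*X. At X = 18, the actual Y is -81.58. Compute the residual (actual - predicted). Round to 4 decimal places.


Compute yhat = 3.94 + (-4.4)(18) = -75.2600.
Residual = actual - predicted = -81.58 - -75.2600 = -6.3200.

-6.3200


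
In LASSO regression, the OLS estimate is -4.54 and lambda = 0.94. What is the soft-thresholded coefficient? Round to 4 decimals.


|beta_OLS| = 4.54.
lambda = 0.94.
Since |beta| > lambda, coefficient = sign(beta)*(|beta| - lambda) = -3.6000.
Result = -3.6000.

-3.6000


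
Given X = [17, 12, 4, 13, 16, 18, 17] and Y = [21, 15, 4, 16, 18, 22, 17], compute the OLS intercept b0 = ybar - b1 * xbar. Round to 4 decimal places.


Compute b1 = 1.1770 from the OLS formula.
With xbar = 13.8571 and ybar = 16.1429, the intercept is:
b0 = 16.1429 - 1.1770 * 13.8571 = -0.1670.

-0.1670


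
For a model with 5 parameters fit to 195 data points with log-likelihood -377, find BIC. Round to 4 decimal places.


Compute k*ln(n) = 5*ln(195) = 5*5.273000 = 26.365000.
Then -2*loglik = 754.
BIC = 26.365000 + 754 = 780.365000, which rounds to 780.3650.

780.3650


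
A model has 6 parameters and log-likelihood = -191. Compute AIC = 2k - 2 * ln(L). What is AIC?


AIC = 2*6 - 2*(-191).
= 12 + 382 = 394.

394


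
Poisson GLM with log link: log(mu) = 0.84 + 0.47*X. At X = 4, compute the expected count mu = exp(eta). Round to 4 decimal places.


Compute eta = 0.84 + 0.47 * 4 = 2.7200.
Apply inverse link: mu = e^2.7200 = 15.1803.

15.1803


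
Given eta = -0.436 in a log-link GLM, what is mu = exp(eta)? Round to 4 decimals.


Apply the inverse link:
mu = e^-0.436 = 0.6466.

0.6466


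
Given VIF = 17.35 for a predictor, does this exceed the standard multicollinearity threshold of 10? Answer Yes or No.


Compare VIF = 17.35 to the threshold of 10.
17.35 >= 10, so the answer is Yes.

Yes


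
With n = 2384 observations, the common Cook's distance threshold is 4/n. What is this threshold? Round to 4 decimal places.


Cook's distance cutoff = 4/n = 4/2384.
= 0.0017.

0.0017


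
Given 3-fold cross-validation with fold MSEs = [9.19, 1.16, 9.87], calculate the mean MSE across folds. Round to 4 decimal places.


Total MSE across folds = 20.2200.
CV-MSE = 20.2200/3 = 6.7400.

6.7400


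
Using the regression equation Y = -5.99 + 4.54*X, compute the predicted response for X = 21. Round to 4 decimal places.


Substitute X = 21 into the equation:
Y = -5.99 + 4.54 * 21 = -5.99 + 95.3400 = 89.3500.

89.3500


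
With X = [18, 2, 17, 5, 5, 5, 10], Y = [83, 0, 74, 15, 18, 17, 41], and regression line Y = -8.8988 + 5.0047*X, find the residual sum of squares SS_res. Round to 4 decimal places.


For each point, residual = actual - predicted.
Residuals: [1.8142, -1.1106, -2.1811, -1.1247, 1.8753, 0.8753, -0.1482].
Sum of squared residuals = 14.8518.

14.8518


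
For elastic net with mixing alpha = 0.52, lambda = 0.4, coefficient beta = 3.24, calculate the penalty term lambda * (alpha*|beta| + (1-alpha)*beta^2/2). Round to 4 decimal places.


Compute:
L1 = 0.52 * 3.24 = 1.6848.
L2 = 0.48 * 3.24^2 / 2 = 2.5194.
Penalty = 0.4 * (1.6848 + 2.5194) = 1.6817.

1.6817


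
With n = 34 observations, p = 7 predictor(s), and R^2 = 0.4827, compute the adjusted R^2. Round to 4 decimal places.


Plug in: Adj R^2 = 1 - (1 - 0.4827) * 33/26.
= 1 - 0.5173 * 33/26
= 1 - 17.0709 / 26
= 1 - 0.6566 = 0.3434.

0.3434


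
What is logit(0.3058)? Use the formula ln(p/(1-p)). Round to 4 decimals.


1 - p = 0.6942.
p/(1-p) = 0.4405.
logit = ln(0.4405) = -0.8198.

-0.8198


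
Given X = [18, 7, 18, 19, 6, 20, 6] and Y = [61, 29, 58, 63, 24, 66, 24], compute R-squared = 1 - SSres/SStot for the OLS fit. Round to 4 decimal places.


After computing the OLS fit (b0=7.0171, b1=2.9349):
SSres = 7.7225, SStot = 2313.7143.
R^2 = 1 - 7.7225/2313.7143 = 0.9967.

0.9967


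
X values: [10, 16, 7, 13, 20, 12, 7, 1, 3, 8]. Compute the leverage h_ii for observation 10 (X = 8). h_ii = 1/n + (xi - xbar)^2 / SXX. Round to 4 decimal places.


n = 10, xbar = 9.7000.
SXX = sum((xi - xbar)^2) = 300.1000.
h = 1/10 + (8 - 9.7000)^2 / 300.1000 = 0.1096.

0.1096


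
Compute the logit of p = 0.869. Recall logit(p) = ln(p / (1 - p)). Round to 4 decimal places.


The odds are p/(1-p) = 0.869 / 0.131 = 6.6336.
logit(p) = ln(6.6336) = 1.8921.

1.8921


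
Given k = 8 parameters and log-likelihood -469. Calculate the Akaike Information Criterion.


AIC = 2*8 - 2*(-469).
= 16 + 938 = 954.

954


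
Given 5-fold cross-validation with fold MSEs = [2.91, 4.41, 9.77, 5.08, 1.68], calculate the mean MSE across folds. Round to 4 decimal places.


Sum of fold MSEs = 23.8500.
Average = 23.8500 / 5 = 4.7700.

4.7700


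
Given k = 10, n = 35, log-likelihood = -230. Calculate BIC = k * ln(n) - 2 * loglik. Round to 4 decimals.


Compute k*ln(n) = 10*ln(35) = 10*3.555348 = 35.553480.
Then -2*loglik = 460.
BIC = 35.553480 + 460 = 495.553480, which rounds to 495.5535.

495.5535


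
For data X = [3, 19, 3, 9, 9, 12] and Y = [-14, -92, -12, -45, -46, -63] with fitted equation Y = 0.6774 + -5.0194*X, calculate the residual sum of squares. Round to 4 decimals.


Predicted values from Y = 0.6774 + -5.0194*X.
Residuals: [0.3808, 2.6912, 2.3808, -0.5028, -1.5028, -3.4446].
SSres = 27.4323.

27.4323


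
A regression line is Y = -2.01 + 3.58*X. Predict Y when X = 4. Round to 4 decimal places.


Predicted value:
Y = -2.01 + (3.58)(4) = -2.01 + 14.3200 = 12.3100.

12.3100


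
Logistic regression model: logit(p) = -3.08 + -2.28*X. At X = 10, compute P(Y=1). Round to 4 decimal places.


Compute z = -3.08 + (-2.28)(10) = -25.8800.
exp(-z) = 173596590673.1036.
P = 1/(1 + 173596590673.1036) = 0.0000.

0.0000


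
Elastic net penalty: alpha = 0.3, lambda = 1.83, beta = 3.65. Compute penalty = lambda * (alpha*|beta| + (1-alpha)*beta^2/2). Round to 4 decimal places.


L1 component = 0.3 * |3.65| = 1.0950.
L2 component = 0.7 * 3.65^2 / 2 = 4.6629.
Penalty = 1.83 * (1.0950 + 4.6629) = 1.83 * 5.7579 = 10.5369.

10.5369


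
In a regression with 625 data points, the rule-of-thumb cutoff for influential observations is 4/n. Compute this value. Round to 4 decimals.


Cook's distance cutoff = 4/n = 4/625.
= 0.0064.

0.0064


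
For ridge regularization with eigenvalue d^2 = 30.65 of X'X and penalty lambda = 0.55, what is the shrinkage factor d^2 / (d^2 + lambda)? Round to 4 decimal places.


d^2 + lambda = 30.65 + 0.55 = 31.2000.
Shrinkage factor = 30.65/31.2000 = 0.9824.

0.9824


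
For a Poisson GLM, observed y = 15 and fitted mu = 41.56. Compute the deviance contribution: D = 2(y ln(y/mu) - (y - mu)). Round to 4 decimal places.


Compute y*ln(y/mu) = 15*ln(15/41.56) = 15*-1.019088 = -15.286320.
y - mu = -26.56.
D = 2*(-15.286320 - (-26.56)) = 22.547360, which rounds to 22.5474.

22.5474


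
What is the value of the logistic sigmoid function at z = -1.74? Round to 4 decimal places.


First, exp(1.7400) = 5.6973.
Then sigma(z) = 1/(1 + 5.6973) = 0.1493.

0.1493


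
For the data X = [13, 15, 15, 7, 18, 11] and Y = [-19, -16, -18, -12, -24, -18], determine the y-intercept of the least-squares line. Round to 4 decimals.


The slope is b1 = -0.8535.
Sample means are xbar = 13.1667 and ybar = -17.8333.
Intercept: b0 = -17.8333 - (-0.8535)(13.1667) = -6.5950.

-6.5950


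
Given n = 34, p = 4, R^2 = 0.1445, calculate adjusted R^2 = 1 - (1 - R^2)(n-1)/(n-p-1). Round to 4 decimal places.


Adjusted R^2 = 1 - (1 - R^2) * (n-1)/(n-p-1).
(1 - R^2) = 0.8555.
(n-1)/(n-p-1) = 33/29.
(1 - R^2) * (n-1) = 0.8555 * 33 = 28.2315.
Divide by (n-p-1): 28.2315 / 29 = 0.9735.
Adj R^2 = 1 - 0.9735 = 0.0265.

0.0265


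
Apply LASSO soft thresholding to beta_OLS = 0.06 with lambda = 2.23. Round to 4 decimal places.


|beta_OLS| = 0.06.
lambda = 2.23.
Since |beta| <= lambda, the coefficient is set to 0.
Result = 0.0000.

0.0000


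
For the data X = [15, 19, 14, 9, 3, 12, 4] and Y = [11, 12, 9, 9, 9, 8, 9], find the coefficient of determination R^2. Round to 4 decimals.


The fitted line is Y = 7.9144 + 0.1526*X.
SSres = 6.8957, SStot = 11.7143.
R^2 = 1 - SSres/SStot = 0.4113.

0.4113


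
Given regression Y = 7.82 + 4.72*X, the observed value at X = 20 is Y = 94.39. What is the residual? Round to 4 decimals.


Predicted = 7.82 + 4.72 * 20 = 102.2200.
Residual = 94.39 - 102.2200 = -7.8300.

-7.8300


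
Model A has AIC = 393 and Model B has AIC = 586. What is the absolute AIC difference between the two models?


|AIC_A - AIC_B| = |393 - 586| = 193.
Model A is preferred (lower AIC).

193


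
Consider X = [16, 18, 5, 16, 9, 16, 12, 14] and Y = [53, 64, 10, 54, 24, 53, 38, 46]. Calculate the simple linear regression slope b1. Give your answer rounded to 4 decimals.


The sample means are xbar = 13.2500 and ybar = 42.7500.
Compute S_xx = 133.5000 and S_xy = 546.5000.
Slope b1 = S_xy / S_xx = 546.5000 / 133.5000 = 4.0936.

4.0936


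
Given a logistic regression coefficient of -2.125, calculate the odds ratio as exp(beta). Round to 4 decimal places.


Odds ratio = exp(beta) = exp(-2.125).
= 0.1194.

0.1194


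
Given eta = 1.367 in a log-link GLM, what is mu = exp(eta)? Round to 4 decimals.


Apply the inverse link:
mu = e^1.367 = 3.9236.

3.9236


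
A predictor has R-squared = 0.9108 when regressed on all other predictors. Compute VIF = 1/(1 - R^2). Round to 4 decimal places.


Using VIF = 1/(1 - R^2_j):
1 - 0.9108 = 0.0892.
VIF = 11.2108.

11.2108


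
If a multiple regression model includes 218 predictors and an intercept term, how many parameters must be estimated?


Total coefficients = number of predictors + 1 (for the intercept).
= 218 + 1 = 219.

219


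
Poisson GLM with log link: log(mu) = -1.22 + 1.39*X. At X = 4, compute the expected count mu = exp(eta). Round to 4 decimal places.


eta = -1.22 + 1.39 * 4 = 4.3400.
mu = exp(4.3400) = 76.7075.

76.7075


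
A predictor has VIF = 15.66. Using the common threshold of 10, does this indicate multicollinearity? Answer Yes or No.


Check: VIF = 15.66 vs threshold = 10.
Since 15.66 >= 10, the answer is Yes.

Yes


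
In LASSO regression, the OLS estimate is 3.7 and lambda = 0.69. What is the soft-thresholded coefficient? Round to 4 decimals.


Absolute value: |3.7| = 3.7.
Compare to lambda = 0.69.
Since |beta| > lambda, coefficient = sign(beta)*(|beta| - lambda) = 3.0100.

3.0100
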